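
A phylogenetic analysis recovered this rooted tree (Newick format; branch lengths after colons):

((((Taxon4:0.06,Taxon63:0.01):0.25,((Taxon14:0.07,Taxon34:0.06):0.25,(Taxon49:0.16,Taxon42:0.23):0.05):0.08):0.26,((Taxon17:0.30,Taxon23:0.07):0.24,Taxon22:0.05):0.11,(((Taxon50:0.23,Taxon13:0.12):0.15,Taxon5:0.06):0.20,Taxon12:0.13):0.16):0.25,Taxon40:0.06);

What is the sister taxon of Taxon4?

Taxon4 attaches to the tree at the node subtending (Taxon4,Taxon63).
The other lineage descending from that same node — the sister group — is the single tip Taxon63.

Taxon63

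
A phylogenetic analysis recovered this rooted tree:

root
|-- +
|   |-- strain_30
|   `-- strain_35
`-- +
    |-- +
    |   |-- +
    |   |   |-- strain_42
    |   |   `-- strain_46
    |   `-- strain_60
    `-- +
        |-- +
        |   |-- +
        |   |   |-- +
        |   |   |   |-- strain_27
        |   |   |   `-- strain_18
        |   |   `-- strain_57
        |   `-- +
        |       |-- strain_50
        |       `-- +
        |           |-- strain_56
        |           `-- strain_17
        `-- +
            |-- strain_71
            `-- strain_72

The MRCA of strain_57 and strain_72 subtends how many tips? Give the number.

The MRCA of strain_57 and strain_72 is the node subtending ((((strain_27,strain_18),strain_57),(strain_50,(strain_56,strain_17))),(strain_71,strain_72)).
That clade contains 8 terminal taxa: strain_17, strain_18, strain_27, strain_50, strain_56, strain_57, strain_71, strain_72.

8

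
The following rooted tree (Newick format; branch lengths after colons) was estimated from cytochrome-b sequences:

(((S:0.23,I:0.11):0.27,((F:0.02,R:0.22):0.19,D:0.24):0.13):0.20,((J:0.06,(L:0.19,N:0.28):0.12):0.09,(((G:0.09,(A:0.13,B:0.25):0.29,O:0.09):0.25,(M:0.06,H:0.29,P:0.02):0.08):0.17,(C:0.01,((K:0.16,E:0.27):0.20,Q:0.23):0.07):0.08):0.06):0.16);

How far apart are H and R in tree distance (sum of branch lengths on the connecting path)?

The path runs H → … → MRCA → … → R; the MRCA is the root of the tree.
Branch lengths along that path: 0.29 + 0.08 + 0.17 + 0.06 + 0.16 + 0.20 + 0.13 + 0.19 + 0.22 = 1.50.

1.50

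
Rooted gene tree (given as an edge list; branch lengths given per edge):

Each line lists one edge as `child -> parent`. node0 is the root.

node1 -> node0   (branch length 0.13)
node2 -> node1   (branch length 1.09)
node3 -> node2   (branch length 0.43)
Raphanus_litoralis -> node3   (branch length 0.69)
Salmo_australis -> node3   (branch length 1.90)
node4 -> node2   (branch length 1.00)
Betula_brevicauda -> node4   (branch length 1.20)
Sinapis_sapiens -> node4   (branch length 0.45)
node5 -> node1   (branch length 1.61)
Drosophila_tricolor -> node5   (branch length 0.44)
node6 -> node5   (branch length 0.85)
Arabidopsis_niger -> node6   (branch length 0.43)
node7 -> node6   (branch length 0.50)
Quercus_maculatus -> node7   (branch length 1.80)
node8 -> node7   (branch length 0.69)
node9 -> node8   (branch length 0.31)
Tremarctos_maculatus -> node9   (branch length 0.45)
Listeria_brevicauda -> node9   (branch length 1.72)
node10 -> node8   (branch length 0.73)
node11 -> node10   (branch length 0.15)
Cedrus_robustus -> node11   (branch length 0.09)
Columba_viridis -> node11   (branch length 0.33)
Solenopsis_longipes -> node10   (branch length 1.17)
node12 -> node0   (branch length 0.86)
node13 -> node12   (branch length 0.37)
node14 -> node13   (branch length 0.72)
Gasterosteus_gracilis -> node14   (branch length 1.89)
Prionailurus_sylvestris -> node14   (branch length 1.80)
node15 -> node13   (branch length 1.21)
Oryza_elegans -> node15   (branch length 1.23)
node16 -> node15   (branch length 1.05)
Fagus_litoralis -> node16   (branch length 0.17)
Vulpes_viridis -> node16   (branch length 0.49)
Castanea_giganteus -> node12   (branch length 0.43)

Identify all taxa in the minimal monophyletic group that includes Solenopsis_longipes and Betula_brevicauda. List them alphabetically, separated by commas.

Tracing Solenopsis_longipes: it sits inside ((Cedrus_robustus,Columba_viridis),Solenopsis_longipes).
Tracing Betula_brevicauda: it sits inside (Betula_brevicauda,Sinapis_sapiens).
The smallest clade enclosing both is (((Raphanus_litoralis,Salmo_australis),(Betula_brevicauda,Sinapis_sapiens)),(Drosophila_tricolor,(Arabidopsis_niger,(Quercus_maculatus,((Tremarctos_maculatus,Listeria_brevicauda),((Cedrus_robustus,Columba_viridis),Solenopsis_longipes)))))); the answer is its 12 terminal taxa in alphabetical order.

Arabidopsis_niger, Betula_brevicauda, Cedrus_robustus, Columba_viridis, Drosophila_tricolor, Listeria_brevicauda, Quercus_maculatus, Raphanus_litoralis, Salmo_australis, Sinapis_sapiens, Solenopsis_longipes, Tremarctos_maculatus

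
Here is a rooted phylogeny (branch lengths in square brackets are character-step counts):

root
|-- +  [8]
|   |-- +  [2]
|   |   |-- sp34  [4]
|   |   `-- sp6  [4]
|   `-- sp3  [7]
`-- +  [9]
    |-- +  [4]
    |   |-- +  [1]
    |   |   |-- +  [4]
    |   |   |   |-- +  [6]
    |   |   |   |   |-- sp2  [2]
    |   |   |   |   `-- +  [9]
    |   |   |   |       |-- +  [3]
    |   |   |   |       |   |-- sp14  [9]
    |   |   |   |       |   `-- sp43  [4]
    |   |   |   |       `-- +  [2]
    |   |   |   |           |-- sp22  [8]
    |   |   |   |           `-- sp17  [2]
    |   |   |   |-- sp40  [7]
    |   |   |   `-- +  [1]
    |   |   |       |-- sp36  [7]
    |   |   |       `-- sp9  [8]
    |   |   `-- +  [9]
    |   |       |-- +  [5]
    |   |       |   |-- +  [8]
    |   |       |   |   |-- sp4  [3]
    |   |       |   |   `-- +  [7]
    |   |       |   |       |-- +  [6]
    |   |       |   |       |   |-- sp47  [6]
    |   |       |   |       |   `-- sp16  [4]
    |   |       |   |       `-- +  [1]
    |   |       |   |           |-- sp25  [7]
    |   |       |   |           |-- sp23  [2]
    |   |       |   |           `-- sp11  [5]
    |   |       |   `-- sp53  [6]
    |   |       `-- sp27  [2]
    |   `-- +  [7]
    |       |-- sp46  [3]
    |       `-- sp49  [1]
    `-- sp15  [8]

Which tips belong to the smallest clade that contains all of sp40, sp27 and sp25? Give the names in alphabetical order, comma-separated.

Tracing sp40: it sits inside ((sp2,((sp14,sp43),(sp22,sp17))),sp40,(sp36,sp9)).
Tracing sp27: it sits inside (((sp4,((sp47,sp16),(sp25,sp23,sp11))),sp53),sp27).
Tracing sp25: it sits inside (sp25,sp23,sp11).
The smallest clade enclosing all 3 is (((sp2,((sp14,sp43),(sp22,sp17))),sp40,(sp36,sp9)),(((sp4,((sp47,sp16),(sp25,sp23,sp11))),sp53),sp27)); the answer is its 16 terminal taxa in alphabetical order.

sp11, sp14, sp16, sp17, sp2, sp22, sp23, sp25, sp27, sp36, sp4, sp40, sp43, sp47, sp53, sp9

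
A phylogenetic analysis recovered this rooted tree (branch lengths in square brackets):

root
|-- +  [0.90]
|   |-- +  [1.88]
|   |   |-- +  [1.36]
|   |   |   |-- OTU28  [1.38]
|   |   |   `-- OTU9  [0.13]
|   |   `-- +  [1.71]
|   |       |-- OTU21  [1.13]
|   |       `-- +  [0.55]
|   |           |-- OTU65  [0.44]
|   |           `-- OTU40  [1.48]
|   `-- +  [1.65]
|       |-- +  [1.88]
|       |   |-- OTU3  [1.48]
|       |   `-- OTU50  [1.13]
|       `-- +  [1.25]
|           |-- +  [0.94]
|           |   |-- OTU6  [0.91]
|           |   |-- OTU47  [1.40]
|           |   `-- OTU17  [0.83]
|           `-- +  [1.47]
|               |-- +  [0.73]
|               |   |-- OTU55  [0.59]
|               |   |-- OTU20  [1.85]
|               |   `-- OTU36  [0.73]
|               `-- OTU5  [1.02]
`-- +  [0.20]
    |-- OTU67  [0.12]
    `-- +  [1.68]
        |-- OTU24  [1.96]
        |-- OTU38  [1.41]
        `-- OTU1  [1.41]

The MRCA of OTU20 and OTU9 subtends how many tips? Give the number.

The MRCA of OTU20 and OTU9 is the node subtending (((OTU28,OTU9),(OTU21,(OTU65,OTU40))),((OTU3,OTU50),((OTU6,OTU47,OTU17),((OTU55,OTU20,OTU36),OTU5)))).
That clade contains 14 terminal taxa: OTU17, OTU20, OTU21, OTU28, OTU3, OTU36, OTU40, OTU47, OTU5, OTU50, OTU55, OTU6, OTU65, OTU9.

14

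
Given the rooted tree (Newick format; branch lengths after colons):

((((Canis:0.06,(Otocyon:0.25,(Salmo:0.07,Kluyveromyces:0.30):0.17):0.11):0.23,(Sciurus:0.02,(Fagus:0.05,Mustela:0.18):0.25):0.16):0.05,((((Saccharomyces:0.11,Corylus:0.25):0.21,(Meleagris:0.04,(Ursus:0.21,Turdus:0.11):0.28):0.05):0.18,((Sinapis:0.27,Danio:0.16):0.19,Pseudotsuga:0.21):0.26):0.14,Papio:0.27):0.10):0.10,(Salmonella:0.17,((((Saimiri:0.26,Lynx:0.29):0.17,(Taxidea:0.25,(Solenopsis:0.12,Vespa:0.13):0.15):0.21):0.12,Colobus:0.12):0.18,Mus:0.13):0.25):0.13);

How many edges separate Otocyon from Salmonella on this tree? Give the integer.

The MRCA of Otocyon and Salmonella is the root of the tree.
From Otocyon up to that node: 5 branches. From Salmonella up to the same node: 2 branches. Total: 5 + 2 = 7.

7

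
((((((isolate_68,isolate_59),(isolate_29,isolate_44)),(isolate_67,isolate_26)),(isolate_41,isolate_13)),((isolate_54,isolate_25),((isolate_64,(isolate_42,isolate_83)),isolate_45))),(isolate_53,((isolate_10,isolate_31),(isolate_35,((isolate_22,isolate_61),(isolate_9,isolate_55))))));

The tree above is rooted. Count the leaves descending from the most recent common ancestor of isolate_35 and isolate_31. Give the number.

7

The MRCA of isolate_35 and isolate_31 is the node subtending ((isolate_10,isolate_31),(isolate_35,((isolate_22,isolate_61),(isolate_9,isolate_55)))).
That clade contains 7 terminal taxa: isolate_10, isolate_22, isolate_31, isolate_35, isolate_55, isolate_61, isolate_9.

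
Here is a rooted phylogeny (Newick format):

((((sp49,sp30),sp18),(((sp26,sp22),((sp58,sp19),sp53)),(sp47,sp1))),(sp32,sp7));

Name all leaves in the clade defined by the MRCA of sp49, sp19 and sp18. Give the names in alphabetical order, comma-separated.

sp1, sp18, sp19, sp22, sp26, sp30, sp47, sp49, sp53, sp58

Tracing sp49: it sits inside (sp49,sp30).
Tracing sp19: it sits inside (sp58,sp19).
Tracing sp18: it sits inside ((sp49,sp30),sp18).
The smallest clade enclosing all 3 is (((sp49,sp30),sp18),(((sp26,sp22),((sp58,sp19),sp53)),(sp47,sp1))); the answer is its 10 terminal taxa in alphabetical order.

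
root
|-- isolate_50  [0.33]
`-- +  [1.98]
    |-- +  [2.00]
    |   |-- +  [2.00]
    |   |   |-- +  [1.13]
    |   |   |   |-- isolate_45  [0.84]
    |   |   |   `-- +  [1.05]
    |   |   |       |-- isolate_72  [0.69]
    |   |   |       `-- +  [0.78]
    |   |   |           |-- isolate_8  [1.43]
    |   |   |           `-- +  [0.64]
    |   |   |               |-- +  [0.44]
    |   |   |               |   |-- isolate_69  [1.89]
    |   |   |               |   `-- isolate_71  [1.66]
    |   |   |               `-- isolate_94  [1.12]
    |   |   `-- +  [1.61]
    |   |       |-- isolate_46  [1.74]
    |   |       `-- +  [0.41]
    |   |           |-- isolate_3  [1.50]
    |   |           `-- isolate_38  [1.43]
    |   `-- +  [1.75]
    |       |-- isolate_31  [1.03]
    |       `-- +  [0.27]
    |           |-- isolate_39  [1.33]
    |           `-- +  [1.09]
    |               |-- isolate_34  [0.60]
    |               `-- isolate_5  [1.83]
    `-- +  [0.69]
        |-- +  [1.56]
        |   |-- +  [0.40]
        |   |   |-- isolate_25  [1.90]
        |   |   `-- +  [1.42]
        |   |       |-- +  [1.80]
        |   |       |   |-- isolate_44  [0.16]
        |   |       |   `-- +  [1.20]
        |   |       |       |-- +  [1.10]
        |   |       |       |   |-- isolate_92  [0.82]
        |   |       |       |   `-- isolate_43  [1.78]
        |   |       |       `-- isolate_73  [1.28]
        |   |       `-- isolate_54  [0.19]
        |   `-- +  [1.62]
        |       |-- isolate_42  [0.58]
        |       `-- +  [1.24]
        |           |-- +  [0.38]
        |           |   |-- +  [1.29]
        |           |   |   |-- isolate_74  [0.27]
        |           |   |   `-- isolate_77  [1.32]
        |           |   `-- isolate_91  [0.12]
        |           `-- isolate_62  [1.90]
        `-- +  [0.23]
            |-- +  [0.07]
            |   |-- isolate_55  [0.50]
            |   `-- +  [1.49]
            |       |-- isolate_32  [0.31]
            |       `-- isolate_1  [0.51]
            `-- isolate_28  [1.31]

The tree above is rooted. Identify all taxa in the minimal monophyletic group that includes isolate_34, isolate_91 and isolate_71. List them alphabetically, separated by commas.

Tracing isolate_34: it sits inside (isolate_34,isolate_5).
Tracing isolate_91: it sits inside ((isolate_74,isolate_77),isolate_91).
Tracing isolate_71: it sits inside (isolate_69,isolate_71).
The smallest clade enclosing all 3 is ((((isolate_45,(isolate_72,(isolate_8,((isolate_69,isolate_71),isolate_94)))),(isolate_46,(isolate_3,isolate_38))),(isolate_31,(isolate_39,(isolate_34,isolate_5)))),(((isolate_25,((isolate_44,((isolate_92,isolate_43),isolate_73)),isolate_54)),(isolate_42,(((isolate_74,isolate_77),isolate_91),isolate_62))),((isolate_55,(isolate_32,isolate_1)),isolate_28))); the answer is its 28 terminal taxa in alphabetical order.

isolate_1, isolate_25, isolate_28, isolate_3, isolate_31, isolate_32, isolate_34, isolate_38, isolate_39, isolate_42, isolate_43, isolate_44, isolate_45, isolate_46, isolate_5, isolate_54, isolate_55, isolate_62, isolate_69, isolate_71, isolate_72, isolate_73, isolate_74, isolate_77, isolate_8, isolate_91, isolate_92, isolate_94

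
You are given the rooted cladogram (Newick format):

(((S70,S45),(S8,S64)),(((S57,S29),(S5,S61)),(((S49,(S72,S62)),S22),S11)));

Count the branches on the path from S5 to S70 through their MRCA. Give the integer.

The MRCA of S5 and S70 is the root of the tree.
From S5 up to that node: 4 branches. From S70 up to the same node: 3 branches. Total: 4 + 3 = 7.

7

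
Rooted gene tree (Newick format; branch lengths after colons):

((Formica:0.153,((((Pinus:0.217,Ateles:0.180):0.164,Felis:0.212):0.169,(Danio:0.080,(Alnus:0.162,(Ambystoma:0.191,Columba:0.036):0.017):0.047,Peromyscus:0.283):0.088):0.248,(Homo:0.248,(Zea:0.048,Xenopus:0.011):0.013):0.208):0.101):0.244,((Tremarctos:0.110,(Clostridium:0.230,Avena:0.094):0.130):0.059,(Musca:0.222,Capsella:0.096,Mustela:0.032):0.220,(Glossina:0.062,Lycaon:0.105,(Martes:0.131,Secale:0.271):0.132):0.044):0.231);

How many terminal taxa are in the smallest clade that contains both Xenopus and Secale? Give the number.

The MRCA of Xenopus and Secale is the root, so the clade is the entire tree.
That clade contains 22 terminal taxa: Alnus, Ambystoma, Ateles, Avena, Capsella, Clostridium, Columba, Danio, Felis, Formica, Glossina, Homo, Lycaon, Martes, Musca, Mustela, Peromyscus, Pinus, Secale, Tremarctos, Xenopus, Zea.

22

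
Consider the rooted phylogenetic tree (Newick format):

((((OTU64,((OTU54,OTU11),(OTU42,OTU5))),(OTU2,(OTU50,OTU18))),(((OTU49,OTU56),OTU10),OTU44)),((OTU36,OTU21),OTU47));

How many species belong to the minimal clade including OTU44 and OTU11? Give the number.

The MRCA of OTU44 and OTU11 is the node subtending (((OTU64,((OTU54,OTU11),(OTU42,OTU5))),(OTU2,(OTU50,OTU18))),(((OTU49,OTU56),OTU10),OTU44)).
That clade contains 12 terminal taxa: OTU10, OTU11, OTU18, OTU2, OTU42, OTU44, OTU49, OTU5, OTU50, OTU54, OTU56, OTU64.

12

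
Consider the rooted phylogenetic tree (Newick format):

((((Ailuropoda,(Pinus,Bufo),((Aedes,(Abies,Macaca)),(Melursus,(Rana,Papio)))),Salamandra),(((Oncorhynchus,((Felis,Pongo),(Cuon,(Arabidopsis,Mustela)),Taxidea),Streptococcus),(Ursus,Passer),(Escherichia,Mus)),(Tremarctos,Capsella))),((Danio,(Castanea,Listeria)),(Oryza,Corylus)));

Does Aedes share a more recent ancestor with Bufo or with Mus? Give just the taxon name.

Bufo

The MRCA of Aedes and Bufo subtends (Ailuropoda,(Pinus,Bufo),((Aedes,(Abies,Macaca)),(Melursus,(Rana,Papio)))) (9 taxa).
The MRCA of Aedes and Mus subtends (((Ailuropoda,(Pinus,Bufo),((Aedes,(Abies,Macaca)),(Melursus,(Rana,Papio)))),Salamandra),(((Oncorhynchus,((Felis,Pongo),(Cuon,(Arabidopsis,Mustela)),Taxidea),Streptococcus),(Ursus,Passer),(Escherichia,Mus)),(Tremarctos,Capsella))) (24 taxa).
The first is nested inside the second, so Aedes shares a more recent common ancestor with Bufo.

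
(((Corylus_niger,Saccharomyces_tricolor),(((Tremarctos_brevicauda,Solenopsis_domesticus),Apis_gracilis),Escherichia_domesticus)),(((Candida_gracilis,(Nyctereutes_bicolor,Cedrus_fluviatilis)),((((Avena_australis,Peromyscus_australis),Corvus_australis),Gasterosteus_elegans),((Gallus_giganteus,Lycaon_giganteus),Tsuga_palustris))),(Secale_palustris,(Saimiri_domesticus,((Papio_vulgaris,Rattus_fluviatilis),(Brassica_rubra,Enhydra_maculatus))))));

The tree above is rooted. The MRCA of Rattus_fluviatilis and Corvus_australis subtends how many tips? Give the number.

16

The MRCA of Rattus_fluviatilis and Corvus_australis is the node subtending (((Candida_gracilis,(Nyctereutes_bicolor,Cedrus_fluviatilis)),((((Avena_australis,Peromyscus_australis),Corvus_australis),Gasterosteus_elegans),((Gallus_giganteus,Lycaon_giganteus),Tsuga_palustris))),(Secale_palustris,(Saimiri_domesticus,((Papio_vulgaris,Rattus_fluviatilis),(Brassica_rubra,Enhydra_maculatus))))).
That clade contains 16 terminal taxa: Avena_australis, Brassica_rubra, Candida_gracilis, Cedrus_fluviatilis, Corvus_australis, Enhydra_maculatus, Gallus_giganteus, Gasterosteus_elegans, Lycaon_giganteus, Nyctereutes_bicolor, Papio_vulgaris, Peromyscus_australis, Rattus_fluviatilis, Saimiri_domesticus, Secale_palustris, Tsuga_palustris.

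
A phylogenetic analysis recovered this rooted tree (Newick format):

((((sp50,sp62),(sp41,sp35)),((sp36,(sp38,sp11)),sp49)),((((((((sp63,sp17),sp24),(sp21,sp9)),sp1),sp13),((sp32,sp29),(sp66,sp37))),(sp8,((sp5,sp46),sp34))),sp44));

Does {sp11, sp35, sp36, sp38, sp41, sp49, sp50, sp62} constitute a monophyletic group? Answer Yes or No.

The most recent common ancestor of these taxa subtends (((sp50,sp62),(sp41,sp35)),((sp36,(sp38,sp11)),sp49)).
That clade has exactly 8 tips — every listed taxon and nothing else — so the group is monophyletic.

Yes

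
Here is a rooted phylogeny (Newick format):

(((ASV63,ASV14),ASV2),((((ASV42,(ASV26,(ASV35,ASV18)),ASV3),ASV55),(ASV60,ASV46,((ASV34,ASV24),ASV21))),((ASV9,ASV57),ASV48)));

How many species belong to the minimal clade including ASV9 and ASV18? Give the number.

14

The MRCA of ASV9 and ASV18 is the node subtending ((((ASV42,(ASV26,(ASV35,ASV18)),ASV3),ASV55),(ASV60,ASV46,((ASV34,ASV24),ASV21))),((ASV9,ASV57),ASV48)).
That clade contains 14 terminal taxa: ASV18, ASV21, ASV24, ASV26, ASV3, ASV34, ASV35, ASV42, ASV46, ASV48, ASV55, ASV57, ASV60, ASV9.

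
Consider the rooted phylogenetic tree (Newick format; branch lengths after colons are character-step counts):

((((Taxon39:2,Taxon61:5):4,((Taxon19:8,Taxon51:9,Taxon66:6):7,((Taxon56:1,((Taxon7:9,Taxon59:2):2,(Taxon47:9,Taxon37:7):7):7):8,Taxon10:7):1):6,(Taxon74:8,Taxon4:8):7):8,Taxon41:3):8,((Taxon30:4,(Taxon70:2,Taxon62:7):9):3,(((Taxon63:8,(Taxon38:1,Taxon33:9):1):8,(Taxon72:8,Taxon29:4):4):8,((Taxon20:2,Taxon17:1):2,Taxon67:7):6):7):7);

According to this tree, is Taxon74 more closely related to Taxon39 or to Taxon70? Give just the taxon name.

Taxon39

The MRCA of Taxon74 and Taxon39 subtends ((Taxon39,Taxon61),((Taxon19,Taxon51,Taxon66),((Taxon56,((Taxon7,Taxon59),(Taxon47,Taxon37))),Taxon10)),(Taxon74,Taxon4)) (13 taxa).
The MRCA of Taxon74 and Taxon70 is the root, subtending the entire tree (25 taxa).
The first is nested inside the second, so Taxon74 shares a more recent common ancestor with Taxon39.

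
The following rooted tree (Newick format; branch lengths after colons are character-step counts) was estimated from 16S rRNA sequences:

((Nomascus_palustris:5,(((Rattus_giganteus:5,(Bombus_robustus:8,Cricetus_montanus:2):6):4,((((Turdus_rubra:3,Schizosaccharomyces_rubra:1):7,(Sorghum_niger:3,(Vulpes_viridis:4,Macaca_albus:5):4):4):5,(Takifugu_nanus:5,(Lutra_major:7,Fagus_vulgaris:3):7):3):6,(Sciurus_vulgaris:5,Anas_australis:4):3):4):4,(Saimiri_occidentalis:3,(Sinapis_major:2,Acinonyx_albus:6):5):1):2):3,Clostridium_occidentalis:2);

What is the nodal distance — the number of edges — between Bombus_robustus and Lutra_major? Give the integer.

The MRCA of Bombus_robustus and Lutra_major is the node subtending ((Rattus_giganteus,(Bombus_robustus,Cricetus_montanus)),((((Turdus_rubra,Schizosaccharomyces_rubra),(Sorghum_niger,(Vulpes_viridis,Macaca_albus))),(Takifugu_nanus,(Lutra_major,Fagus_vulgaris))),(Sciurus_vulgaris,Anas_australis))).
From Bombus_robustus up to that node: 3 branches. From Lutra_major up to the same node: 5 branches. Total: 3 + 5 = 8.

8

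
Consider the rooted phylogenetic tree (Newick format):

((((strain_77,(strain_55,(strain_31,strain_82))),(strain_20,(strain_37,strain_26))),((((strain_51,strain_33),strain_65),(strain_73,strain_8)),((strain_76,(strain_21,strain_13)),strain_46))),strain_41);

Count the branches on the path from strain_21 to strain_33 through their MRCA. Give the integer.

8

The MRCA of strain_21 and strain_33 is the node subtending ((((strain_51,strain_33),strain_65),(strain_73,strain_8)),((strain_76,(strain_21,strain_13)),strain_46)).
From strain_21 up to that node: 4 branches. From strain_33 up to the same node: 4 branches. Total: 4 + 4 = 8.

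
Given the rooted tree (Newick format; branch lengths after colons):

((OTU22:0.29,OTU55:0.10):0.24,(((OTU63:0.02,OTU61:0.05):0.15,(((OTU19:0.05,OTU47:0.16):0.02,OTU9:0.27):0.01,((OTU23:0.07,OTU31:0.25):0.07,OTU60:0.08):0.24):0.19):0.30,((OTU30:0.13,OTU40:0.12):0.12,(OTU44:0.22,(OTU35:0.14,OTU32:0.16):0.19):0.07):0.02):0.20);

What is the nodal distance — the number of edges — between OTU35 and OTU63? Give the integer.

The MRCA of OTU35 and OTU63 is the node subtending (((OTU63,OTU61),(((OTU19,OTU47),OTU9),((OTU23,OTU31),OTU60))),((OTU30,OTU40),(OTU44,(OTU35,OTU32)))).
From OTU35 up to that node: 4 branches. From OTU63 up to the same node: 3 branches. Total: 4 + 3 = 7.

7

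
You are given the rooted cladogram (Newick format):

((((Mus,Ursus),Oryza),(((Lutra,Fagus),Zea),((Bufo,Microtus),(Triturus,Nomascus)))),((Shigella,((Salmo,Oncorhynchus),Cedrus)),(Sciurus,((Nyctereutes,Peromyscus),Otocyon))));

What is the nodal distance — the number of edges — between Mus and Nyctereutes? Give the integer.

The MRCA of Mus and Nyctereutes is the root of the tree.
From Mus up to that node: 4 branches. From Nyctereutes up to the same node: 5 branches. Total: 4 + 5 = 9.

9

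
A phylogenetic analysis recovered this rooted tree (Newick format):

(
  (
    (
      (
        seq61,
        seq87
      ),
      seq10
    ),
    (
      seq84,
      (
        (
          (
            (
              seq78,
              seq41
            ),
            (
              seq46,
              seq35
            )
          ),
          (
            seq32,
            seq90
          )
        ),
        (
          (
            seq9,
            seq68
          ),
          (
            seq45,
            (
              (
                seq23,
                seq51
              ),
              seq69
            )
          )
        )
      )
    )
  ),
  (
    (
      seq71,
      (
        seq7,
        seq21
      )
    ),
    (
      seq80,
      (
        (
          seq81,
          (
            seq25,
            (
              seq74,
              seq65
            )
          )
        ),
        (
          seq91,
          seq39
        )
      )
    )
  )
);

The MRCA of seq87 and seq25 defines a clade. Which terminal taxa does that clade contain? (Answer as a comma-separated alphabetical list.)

seq10, seq21, seq23, seq25, seq32, seq35, seq39, seq41, seq45, seq46, seq51, seq61, seq65, seq68, seq69, seq7, seq71, seq74, seq78, seq80, seq81, seq84, seq87, seq9, seq90, seq91

Tracing seq87: it sits inside (seq61,seq87).
Tracing seq25: it sits inside (seq25,(seq74,seq65)).
The smallest clade enclosing both is the whole tree (their MRCA is the root), so the answer is all 26 tips in alphabetical order.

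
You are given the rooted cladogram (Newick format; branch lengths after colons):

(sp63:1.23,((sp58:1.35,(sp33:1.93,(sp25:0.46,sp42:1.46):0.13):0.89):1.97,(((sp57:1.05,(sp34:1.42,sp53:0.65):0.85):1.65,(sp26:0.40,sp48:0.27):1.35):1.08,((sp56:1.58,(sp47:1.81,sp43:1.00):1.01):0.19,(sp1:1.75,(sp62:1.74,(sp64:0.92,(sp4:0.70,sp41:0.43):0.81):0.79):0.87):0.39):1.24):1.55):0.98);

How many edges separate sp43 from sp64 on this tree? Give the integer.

7

The MRCA of sp43 and sp64 is the node subtending ((sp56,(sp47,sp43)),(sp1,(sp62,(sp64,(sp4,sp41))))).
From sp43 up to that node: 3 branches. From sp64 up to the same node: 4 branches. Total: 3 + 4 = 7.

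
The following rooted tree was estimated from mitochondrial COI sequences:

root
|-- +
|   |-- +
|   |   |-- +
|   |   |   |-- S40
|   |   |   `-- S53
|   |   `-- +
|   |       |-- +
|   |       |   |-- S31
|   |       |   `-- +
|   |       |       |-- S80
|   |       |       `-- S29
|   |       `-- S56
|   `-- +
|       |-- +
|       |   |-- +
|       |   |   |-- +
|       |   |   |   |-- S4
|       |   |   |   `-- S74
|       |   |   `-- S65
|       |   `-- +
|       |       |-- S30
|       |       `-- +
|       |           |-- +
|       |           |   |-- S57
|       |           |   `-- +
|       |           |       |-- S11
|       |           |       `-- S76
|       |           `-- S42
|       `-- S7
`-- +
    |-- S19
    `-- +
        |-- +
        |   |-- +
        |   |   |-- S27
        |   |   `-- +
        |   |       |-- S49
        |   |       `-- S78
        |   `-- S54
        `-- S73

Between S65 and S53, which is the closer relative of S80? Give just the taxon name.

S53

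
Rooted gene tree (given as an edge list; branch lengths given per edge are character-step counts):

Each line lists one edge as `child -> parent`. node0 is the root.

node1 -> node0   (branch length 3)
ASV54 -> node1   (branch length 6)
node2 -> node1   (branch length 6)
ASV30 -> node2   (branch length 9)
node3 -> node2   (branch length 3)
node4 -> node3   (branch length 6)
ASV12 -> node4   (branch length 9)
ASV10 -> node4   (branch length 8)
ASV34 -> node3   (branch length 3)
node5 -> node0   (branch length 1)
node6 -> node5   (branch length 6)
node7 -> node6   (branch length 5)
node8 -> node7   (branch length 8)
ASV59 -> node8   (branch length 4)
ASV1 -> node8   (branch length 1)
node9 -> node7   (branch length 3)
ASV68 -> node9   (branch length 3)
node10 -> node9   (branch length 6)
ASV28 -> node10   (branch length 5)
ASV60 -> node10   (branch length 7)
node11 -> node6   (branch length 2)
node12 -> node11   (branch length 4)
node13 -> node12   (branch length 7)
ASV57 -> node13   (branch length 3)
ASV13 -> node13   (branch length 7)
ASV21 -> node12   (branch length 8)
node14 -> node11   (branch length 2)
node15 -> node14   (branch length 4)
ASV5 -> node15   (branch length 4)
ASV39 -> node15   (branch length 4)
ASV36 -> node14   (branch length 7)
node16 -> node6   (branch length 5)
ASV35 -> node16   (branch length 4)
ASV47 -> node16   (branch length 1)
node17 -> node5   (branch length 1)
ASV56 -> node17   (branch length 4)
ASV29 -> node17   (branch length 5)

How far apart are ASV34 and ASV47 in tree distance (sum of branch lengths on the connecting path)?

28

The path runs ASV34 → … → MRCA → … → ASV47; the MRCA is the root of the tree.
Branch lengths along that path: 3 + 3 + 6 + 3 + 1 + 6 + 5 + 1 = 28.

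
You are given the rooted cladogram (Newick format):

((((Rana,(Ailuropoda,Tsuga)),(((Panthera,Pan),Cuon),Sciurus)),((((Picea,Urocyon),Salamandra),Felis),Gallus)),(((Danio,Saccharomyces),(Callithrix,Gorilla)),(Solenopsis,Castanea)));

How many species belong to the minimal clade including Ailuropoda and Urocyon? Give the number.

12

The MRCA of Ailuropoda and Urocyon is the node subtending (((Rana,(Ailuropoda,Tsuga)),(((Panthera,Pan),Cuon),Sciurus)),((((Picea,Urocyon),Salamandra),Felis),Gallus)).
That clade contains 12 terminal taxa: Ailuropoda, Cuon, Felis, Gallus, Pan, Panthera, Picea, Rana, Salamandra, Sciurus, Tsuga, Urocyon.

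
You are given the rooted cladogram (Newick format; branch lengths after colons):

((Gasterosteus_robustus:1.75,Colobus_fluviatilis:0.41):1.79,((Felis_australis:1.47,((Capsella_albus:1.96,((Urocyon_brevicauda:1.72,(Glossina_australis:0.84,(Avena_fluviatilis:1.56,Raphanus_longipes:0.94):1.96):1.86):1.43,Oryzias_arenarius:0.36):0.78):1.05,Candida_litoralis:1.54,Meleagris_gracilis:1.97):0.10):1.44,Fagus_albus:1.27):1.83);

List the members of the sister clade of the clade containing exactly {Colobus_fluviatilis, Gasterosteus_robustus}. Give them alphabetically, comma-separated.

The clade containing exactly {Colobus_fluviatilis, Gasterosteus_robustus} attaches directly to the root of the tree.
The other lineage descending from that same node — the sister group — is ((Felis_australis,((Capsella_albus,((Urocyon_brevicauda,(Glossina_australis,(Avena_fluviatilis,Raphanus_longipes))),Oryzias_arenarius)),Candida_litoralis,Meleagris_gracilis)),Fagus_albus); its 10 tips in alphabetical order are the answer.

Avena_fluviatilis, Candida_litoralis, Capsella_albus, Fagus_albus, Felis_australis, Glossina_australis, Meleagris_gracilis, Oryzias_arenarius, Raphanus_longipes, Urocyon_brevicauda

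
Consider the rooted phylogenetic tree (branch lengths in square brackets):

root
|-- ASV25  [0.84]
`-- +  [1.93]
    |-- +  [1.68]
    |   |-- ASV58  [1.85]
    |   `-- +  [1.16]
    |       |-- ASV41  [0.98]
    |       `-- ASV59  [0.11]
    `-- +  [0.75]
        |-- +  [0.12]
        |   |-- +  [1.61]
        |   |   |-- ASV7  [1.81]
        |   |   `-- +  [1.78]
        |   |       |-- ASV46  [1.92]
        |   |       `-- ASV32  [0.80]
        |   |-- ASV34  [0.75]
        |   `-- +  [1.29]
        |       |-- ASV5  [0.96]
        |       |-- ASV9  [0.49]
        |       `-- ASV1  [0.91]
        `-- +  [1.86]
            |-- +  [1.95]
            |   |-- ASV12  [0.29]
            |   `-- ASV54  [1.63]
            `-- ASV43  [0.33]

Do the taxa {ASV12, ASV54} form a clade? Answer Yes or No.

Yes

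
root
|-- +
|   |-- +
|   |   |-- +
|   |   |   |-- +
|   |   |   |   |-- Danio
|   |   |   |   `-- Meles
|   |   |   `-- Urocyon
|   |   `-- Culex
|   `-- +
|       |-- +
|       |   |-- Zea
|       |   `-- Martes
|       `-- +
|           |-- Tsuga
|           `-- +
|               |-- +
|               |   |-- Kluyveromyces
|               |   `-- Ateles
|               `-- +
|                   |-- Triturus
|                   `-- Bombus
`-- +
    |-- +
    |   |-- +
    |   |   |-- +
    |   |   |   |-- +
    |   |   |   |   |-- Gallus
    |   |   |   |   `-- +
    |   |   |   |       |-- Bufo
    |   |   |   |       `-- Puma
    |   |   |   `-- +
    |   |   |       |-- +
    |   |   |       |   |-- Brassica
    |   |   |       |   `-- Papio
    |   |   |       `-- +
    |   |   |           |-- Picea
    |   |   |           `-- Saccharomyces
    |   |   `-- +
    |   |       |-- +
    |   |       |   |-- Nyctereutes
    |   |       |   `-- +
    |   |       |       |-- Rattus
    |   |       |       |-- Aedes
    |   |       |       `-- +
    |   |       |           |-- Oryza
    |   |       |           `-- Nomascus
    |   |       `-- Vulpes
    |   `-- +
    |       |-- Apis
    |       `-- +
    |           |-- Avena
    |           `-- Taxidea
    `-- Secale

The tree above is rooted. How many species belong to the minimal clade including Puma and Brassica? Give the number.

7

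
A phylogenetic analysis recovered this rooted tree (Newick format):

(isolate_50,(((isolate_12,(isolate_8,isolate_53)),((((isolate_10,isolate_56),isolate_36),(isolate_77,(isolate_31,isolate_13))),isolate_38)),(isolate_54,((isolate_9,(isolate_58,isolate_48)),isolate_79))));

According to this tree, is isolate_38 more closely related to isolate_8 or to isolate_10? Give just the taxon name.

The MRCA of isolate_38 and isolate_10 subtends ((((isolate_10,isolate_56),isolate_36),(isolate_77,(isolate_31,isolate_13))),isolate_38) (7 taxa).
The MRCA of isolate_38 and isolate_8 subtends ((isolate_12,(isolate_8,isolate_53)),((((isolate_10,isolate_56),isolate_36),(isolate_77,(isolate_31,isolate_13))),isolate_38)) (10 taxa).
The first is nested inside the second, so isolate_38 shares a more recent common ancestor with isolate_10.

isolate_10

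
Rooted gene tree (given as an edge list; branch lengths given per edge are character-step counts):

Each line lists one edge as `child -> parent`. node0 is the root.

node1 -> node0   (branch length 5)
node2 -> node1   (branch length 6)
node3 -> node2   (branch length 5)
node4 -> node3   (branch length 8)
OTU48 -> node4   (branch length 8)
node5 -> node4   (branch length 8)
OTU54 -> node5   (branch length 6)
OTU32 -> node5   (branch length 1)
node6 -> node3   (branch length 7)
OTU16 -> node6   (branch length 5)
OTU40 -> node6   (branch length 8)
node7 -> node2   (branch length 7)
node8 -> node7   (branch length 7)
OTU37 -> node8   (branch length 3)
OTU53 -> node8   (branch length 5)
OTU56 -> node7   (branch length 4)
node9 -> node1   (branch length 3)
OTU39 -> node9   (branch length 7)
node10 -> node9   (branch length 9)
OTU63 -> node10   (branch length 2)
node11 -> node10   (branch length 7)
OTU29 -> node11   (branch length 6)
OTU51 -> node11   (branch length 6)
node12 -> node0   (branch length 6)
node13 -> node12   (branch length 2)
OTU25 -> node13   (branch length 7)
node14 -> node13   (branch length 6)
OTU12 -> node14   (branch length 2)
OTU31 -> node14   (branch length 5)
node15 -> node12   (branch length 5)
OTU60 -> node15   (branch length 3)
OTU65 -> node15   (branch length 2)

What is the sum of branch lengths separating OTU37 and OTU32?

39

The path runs OTU37 → … → MRCA → … → OTU32; the MRCA is the node subtending (((OTU48,(OTU54,OTU32)),(OTU16,OTU40)),((OTU37,OTU53),OTU56)).
Branch lengths along that path: 3 + 7 + 7 + 5 + 8 + 8 + 1 = 39.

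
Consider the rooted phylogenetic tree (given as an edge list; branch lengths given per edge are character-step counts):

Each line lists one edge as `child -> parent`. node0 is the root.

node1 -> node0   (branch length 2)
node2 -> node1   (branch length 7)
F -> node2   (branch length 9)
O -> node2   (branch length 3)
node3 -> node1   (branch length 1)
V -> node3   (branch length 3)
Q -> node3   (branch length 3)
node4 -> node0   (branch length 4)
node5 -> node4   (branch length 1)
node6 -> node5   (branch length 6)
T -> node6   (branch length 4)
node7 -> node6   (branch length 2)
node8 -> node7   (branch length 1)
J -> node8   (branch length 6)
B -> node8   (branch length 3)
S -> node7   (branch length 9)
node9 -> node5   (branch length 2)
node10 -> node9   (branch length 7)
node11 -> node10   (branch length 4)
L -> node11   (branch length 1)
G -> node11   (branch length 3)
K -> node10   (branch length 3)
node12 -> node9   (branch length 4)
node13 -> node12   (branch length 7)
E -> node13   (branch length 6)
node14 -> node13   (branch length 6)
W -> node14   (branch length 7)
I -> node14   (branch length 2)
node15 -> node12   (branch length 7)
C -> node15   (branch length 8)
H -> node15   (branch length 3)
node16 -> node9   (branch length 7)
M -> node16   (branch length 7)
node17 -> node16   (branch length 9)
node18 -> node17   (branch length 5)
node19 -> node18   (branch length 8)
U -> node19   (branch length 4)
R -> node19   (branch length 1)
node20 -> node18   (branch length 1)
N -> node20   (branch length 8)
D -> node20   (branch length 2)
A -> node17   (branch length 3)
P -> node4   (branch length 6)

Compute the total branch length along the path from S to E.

The path runs S → … → MRCA → … → E; the MRCA is the node subtending ((T,((J,B),S)),(((L,G),K),((E,(W,I)),(C,H)),(M,(((U,R),(N,D)),A)))).
Branch lengths along that path: 9 + 2 + 6 + 2 + 4 + 7 + 6 = 36.

36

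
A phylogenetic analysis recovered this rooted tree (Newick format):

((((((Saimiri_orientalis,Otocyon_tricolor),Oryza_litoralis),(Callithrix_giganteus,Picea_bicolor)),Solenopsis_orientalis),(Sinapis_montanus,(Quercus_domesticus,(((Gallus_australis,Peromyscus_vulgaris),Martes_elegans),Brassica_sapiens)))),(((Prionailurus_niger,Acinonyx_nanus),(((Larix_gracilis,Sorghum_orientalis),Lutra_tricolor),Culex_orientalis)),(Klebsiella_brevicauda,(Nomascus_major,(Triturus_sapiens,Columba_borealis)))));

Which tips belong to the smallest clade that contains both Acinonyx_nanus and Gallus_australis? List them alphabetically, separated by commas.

Tracing Acinonyx_nanus: it sits inside (Prionailurus_niger,Acinonyx_nanus).
Tracing Gallus_australis: it sits inside (Gallus_australis,Peromyscus_vulgaris).
The smallest clade enclosing both is the whole tree (their MRCA is the root), so the answer is all 22 tips in alphabetical order.

Acinonyx_nanus, Brassica_sapiens, Callithrix_giganteus, Columba_borealis, Culex_orientalis, Gallus_australis, Klebsiella_brevicauda, Larix_gracilis, Lutra_tricolor, Martes_elegans, Nomascus_major, Oryza_litoralis, Otocyon_tricolor, Peromyscus_vulgaris, Picea_bicolor, Prionailurus_niger, Quercus_domesticus, Saimiri_orientalis, Sinapis_montanus, Solenopsis_orientalis, Sorghum_orientalis, Triturus_sapiens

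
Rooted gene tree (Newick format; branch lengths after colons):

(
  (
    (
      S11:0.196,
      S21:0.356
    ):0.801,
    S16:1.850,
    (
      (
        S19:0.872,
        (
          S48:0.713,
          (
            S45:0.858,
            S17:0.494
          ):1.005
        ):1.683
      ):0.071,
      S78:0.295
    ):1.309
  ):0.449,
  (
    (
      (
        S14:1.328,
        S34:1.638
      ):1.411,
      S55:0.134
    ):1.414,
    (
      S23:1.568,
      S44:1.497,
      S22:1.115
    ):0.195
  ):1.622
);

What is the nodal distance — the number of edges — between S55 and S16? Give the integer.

The MRCA of S55 and S16 is the root of the tree.
From S55 up to that node: 3 branches. From S16 up to the same node: 2 branches. Total: 3 + 2 = 5.

5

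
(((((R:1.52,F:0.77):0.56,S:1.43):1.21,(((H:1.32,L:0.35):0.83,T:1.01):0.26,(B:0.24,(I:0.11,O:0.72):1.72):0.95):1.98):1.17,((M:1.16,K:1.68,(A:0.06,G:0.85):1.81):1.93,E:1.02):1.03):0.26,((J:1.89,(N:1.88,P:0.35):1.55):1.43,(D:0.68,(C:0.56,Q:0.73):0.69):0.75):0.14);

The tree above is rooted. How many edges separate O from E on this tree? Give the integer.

7

The MRCA of O and E is the node subtending ((((R,F),S),(((H,L),T),(B,(I,O)))),((M,K,(A,G)),E)).
From O up to that node: 5 branches. From E up to the same node: 2 branches. Total: 5 + 2 = 7.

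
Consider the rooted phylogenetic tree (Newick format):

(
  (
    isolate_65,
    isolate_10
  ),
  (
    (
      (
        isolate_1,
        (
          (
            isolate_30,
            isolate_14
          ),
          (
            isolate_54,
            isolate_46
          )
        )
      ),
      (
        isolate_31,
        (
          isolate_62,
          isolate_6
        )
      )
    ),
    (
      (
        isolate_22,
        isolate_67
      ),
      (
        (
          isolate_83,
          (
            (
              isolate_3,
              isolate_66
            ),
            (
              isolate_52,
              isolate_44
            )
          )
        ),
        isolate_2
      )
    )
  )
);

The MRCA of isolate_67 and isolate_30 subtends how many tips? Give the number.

The MRCA of isolate_67 and isolate_30 is the node subtending (((isolate_1,((isolate_30,isolate_14),(isolate_54,isolate_46))),(isolate_31,(isolate_62,isolate_6))),((isolate_22,isolate_67),((isolate_83,((isolate_3,isolate_66),(isolate_52,isolate_44))),isolate_2))).
That clade contains 16 terminal taxa: isolate_1, isolate_14, isolate_2, isolate_22, isolate_3, isolate_30, isolate_31, isolate_44, isolate_46, isolate_52, isolate_54, isolate_6, isolate_62, isolate_66, isolate_67, isolate_83.

16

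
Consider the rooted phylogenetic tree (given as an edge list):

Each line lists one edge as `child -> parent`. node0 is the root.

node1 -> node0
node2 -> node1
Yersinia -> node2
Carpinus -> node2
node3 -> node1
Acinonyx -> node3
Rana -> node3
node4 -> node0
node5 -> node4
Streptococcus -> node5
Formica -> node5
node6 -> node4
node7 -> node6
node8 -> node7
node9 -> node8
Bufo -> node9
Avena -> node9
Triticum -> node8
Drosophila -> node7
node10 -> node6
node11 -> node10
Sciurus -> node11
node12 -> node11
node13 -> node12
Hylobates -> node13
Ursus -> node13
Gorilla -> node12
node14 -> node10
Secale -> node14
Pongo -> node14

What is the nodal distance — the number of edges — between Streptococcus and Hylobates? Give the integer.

8

The MRCA of Streptococcus and Hylobates is the node subtending ((Streptococcus,Formica),((((Bufo,Avena),Triticum),Drosophila),((Sciurus,((Hylobates,Ursus),Gorilla)),(Secale,Pongo)))).
From Streptococcus up to that node: 2 branches. From Hylobates up to the same node: 6 branches. Total: 2 + 6 = 8.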